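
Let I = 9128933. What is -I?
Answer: -9128933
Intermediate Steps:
-I = -1*9128933 = -9128933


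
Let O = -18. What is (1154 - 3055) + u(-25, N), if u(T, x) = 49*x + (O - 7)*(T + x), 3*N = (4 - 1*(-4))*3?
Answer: -1084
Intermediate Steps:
N = 8 (N = ((4 - 1*(-4))*3)/3 = ((4 + 4)*3)/3 = (8*3)/3 = (1/3)*24 = 8)
u(T, x) = -25*T + 24*x (u(T, x) = 49*x + (-18 - 7)*(T + x) = 49*x - 25*(T + x) = 49*x + (-25*T - 25*x) = -25*T + 24*x)
(1154 - 3055) + u(-25, N) = (1154 - 3055) + (-25*(-25) + 24*8) = -1901 + (625 + 192) = -1901 + 817 = -1084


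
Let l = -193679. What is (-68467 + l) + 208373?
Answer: -53773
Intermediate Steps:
(-68467 + l) + 208373 = (-68467 - 193679) + 208373 = -262146 + 208373 = -53773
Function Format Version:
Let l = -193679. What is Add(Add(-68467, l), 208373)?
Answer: -53773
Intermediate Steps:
Add(Add(-68467, l), 208373) = Add(Add(-68467, -193679), 208373) = Add(-262146, 208373) = -53773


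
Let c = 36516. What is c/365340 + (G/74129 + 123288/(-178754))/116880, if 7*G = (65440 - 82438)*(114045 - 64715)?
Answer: 11843696152995771/137526658174661833 ≈ 0.086119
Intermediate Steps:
G = -838511340/7 (G = ((65440 - 82438)*(114045 - 64715))/7 = (-16998*49330)/7 = (1/7)*(-838511340) = -838511340/7 ≈ -1.1979e+8)
c/365340 + (G/74129 + 123288/(-178754))/116880 = 36516/365340 + (-838511340/7/74129 + 123288/(-178754))/116880 = 36516*(1/365340) + (-838511340/7*1/74129 + 123288*(-1/178754))*(1/116880) = 3043/30445 + (-838511340/518903 - 61644/89377)*(1/116880) = 3043/30445 - 74975615291712/46377993431*1/116880 = 3043/30445 - 1561991985244/112930414004485 = 11843696152995771/137526658174661833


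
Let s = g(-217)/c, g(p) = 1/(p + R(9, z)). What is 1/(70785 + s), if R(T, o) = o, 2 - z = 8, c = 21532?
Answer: 4801636/339883804259 ≈ 1.4127e-5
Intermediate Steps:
z = -6 (z = 2 - 1*8 = 2 - 8 = -6)
g(p) = 1/(-6 + p) (g(p) = 1/(p - 6) = 1/(-6 + p))
s = -1/4801636 (s = 1/(-6 - 217*21532) = (1/21532)/(-223) = -1/223*1/21532 = -1/4801636 ≈ -2.0826e-7)
1/(70785 + s) = 1/(70785 - 1/4801636) = 1/(339883804259/4801636) = 4801636/339883804259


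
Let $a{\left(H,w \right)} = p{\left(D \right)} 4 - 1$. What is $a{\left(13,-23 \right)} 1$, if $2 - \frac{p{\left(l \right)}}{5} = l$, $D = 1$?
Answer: $19$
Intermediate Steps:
$p{\left(l \right)} = 10 - 5 l$
$a{\left(H,w \right)} = 19$ ($a{\left(H,w \right)} = \left(10 - 5\right) 4 - 1 = 5 \cdot 4 - 1 = 20 - 1 = 19$)
$a{\left(13,-23 \right)} 1 = 19 \cdot 1 = 19$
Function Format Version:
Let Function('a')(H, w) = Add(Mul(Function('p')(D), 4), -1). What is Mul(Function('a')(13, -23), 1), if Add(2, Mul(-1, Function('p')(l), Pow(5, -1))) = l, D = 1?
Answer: 19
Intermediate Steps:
Function('p')(l) = Add(10, Mul(-5, l))
Function('a')(H, w) = 19 (Function('a')(H, w) = Add(Mul(Add(10, Mul(-5, 1)), 4), -1) = Add(Mul(Add(10, -5), 4), -1) = Add(Mul(5, 4), -1) = Add(20, -1) = 19)
Mul(Function('a')(13, -23), 1) = Mul(19, 1) = 19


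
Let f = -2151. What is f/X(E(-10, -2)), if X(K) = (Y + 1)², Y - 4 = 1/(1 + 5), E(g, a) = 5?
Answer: -77436/961 ≈ -80.579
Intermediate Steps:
Y = 25/6 (Y = 4 + 1/(1 + 5) = 4 + 1/6 = 4 + ⅙ = 25/6 ≈ 4.1667)
X(K) = 961/36 (X(K) = (25/6 + 1)² = (31/6)² = 961/36)
f/X(E(-10, -2)) = -2151/961/36 = -2151*36/961 = -77436/961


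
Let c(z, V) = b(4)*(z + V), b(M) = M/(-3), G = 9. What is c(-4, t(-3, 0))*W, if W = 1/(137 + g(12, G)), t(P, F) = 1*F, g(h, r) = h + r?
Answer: 8/237 ≈ 0.033755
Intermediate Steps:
t(P, F) = F
b(M) = -M/3 (b(M) = M*(-1/3) = -M/3)
W = 1/158 (W = 1/(137 + (12 + 9)) = 1/(137 + 21) = 1/158 ≈ 0.0063291)
c(z, V) = -4*V/3 - 4*z/3 (c(z, V) = (-1/3*4)*(z + V) = -4*(V + z)/3 = -4*V/3 - 4*z/3)
c(-4, t(-3, 0))*W = (-4/3*0 - 4/3*(-4))*(1/158) = (0 + 16/3)*(1/158) = (16/3)*(1/158) = 8/237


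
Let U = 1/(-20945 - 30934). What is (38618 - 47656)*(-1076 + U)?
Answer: 504517473590/51879 ≈ 9.7249e+6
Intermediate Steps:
U = -1/51879 (U = 1/(-51879) = -1/51879 ≈ -1.9276e-5)
(38618 - 47656)*(-1076 + U) = (38618 - 47656)*(-1076 - 1/51879) = -9038*(-55821805/51879) = 504517473590/51879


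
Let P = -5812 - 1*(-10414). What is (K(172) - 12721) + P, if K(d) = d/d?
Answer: -8118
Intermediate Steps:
K(d) = 1
P = 4602 (P = -5812 + 10414 = 4602)
(K(172) - 12721) + P = (1 - 12721) + 4602 = -12720 + 4602 = -8118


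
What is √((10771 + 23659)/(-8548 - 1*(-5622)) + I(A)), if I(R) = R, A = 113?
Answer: 6*√49742/133 ≈ 10.061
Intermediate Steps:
√((10771 + 23659)/(-8548 - 1*(-5622)) + I(A)) = √((10771 + 23659)/(-8548 - 1*(-5622)) + 113) = √(34430/(-8548 + 5622) + 113) = √(34430/(-2926) + 113) = √(34430*(-1/2926) + 113) = √(-1565/133 + 113) = √(13464/133) = 6*√49742/133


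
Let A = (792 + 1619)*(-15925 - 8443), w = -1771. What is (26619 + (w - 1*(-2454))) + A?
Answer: -58723946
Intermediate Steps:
A = -58751248 (A = 2411*(-24368) = -58751248)
(26619 + (w - 1*(-2454))) + A = (26619 + (-1771 - 1*(-2454))) - 58751248 = (26619 + (-1771 + 2454)) - 58751248 = (26619 + 683) - 58751248 = 27302 - 58751248 = -58723946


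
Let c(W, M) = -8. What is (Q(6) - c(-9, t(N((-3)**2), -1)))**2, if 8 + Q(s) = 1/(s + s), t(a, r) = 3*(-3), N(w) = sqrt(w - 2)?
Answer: 1/144 ≈ 0.0069444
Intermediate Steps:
N(w) = sqrt(-2 + w)
t(a, r) = -9
Q(s) = -8 + 1/(2*s) (Q(s) = -8 + 1/(s + s) = -8 + 1/(2*s))
(Q(6) - c(-9, t(N((-3)**2), -1)))**2 = ((-8 + (1/2)/6) - 1*(-8))**2 = ((-8 + (1/2)*(1/6)) + 8)**2 = ((-8 + 1/12) + 8)**2 = (-95/12 + 8)**2 = (1/12)**2 = 1/144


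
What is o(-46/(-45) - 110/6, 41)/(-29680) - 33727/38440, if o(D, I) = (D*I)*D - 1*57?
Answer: -37237861333/28879011000 ≈ -1.2894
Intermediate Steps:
o(D, I) = -57 + I*D**2 (o(D, I) = I*D**2 - 57 = -57 + I*D**2)
o(-46/(-45) - 110/6, 41)/(-29680) - 33727/38440 = (-57 + 41*(-46/(-45) - 110/6)**2)/(-29680) - 33727/38440 = (-57 + 41*(-46*(-1/45) - 110*1/6)**2)*(-1/29680) - 33727*1/38440 = (-57 + 41*(46/45 - 55/3)**2)*(-1/29680) - 33727/38440 = (-57 + 41*(-779/45)**2)*(-1/29680) - 33727/38440 = (-57 + 41*(606841/2025))*(-1/29680) - 33727/38440 = (-57 + 24880481/2025)*(-1/29680) - 33727/38440 = (24765056/2025)*(-1/29680) - 33727/38440 = -1547816/3756375 - 33727/38440 = -37237861333/28879011000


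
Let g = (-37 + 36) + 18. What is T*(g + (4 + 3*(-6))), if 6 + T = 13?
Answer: 21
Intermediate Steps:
T = 7 (T = -6 + 13 = 7)
g = 17 (g = -1 + 18 = 17)
T*(g + (4 + 3*(-6))) = 7*(17 + (4 + 3*(-6))) = 7*(17 + (4 - 18)) = 7*(17 - 14) = 7*3 = 21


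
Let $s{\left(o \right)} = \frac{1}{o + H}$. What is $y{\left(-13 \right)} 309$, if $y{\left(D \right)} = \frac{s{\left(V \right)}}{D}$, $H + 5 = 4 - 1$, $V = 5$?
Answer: $- \frac{103}{13} \approx -7.9231$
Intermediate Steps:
$H = -2$ ($H = -5 + \left(4 - 1\right) = -5 + 3 = -2$)
$s{\left(o \right)} = \frac{1}{-2 + o}$ ($s{\left(o \right)} = \frac{1}{o - 2} = \frac{1}{-2 + o}$)
$y{\left(D \right)} = \frac{1}{3 D}$ ($y{\left(D \right)} = \frac{1}{\left(-2 + 5\right) D} = \frac{1}{3 D}$)
$y{\left(-13 \right)} 309 = \frac{1}{3 \left(-13\right)} 309 = \frac{1}{3} \left(- \frac{1}{13}\right) 309 = \left(- \frac{1}{39}\right) 309 = - \frac{103}{13}$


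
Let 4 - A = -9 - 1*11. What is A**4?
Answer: 331776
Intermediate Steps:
A = 24 (A = 4 - (-9 - 1*11) = 4 - (-9 - 11) = 4 - 1*(-20) = 4 + 20 = 24)
A**4 = 24**4 = 331776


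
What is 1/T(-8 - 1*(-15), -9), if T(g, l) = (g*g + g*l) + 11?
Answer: -⅓ ≈ -0.33333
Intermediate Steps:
T(g, l) = 11 + g² + g*l (T(g, l) = (g² + g*l) + 11 = 11 + g² + g*l)
1/T(-8 - 1*(-15), -9) = 1/(11 + (-8 - 1*(-15))² + (-8 - 1*(-15))*(-9)) = 1/(11 + (-8 + 15)² + (-8 + 15)*(-9)) = 1/(11 + 7² + 7*(-9)) = 1/(11 + 49 - 63) = 1/(-3) = -⅓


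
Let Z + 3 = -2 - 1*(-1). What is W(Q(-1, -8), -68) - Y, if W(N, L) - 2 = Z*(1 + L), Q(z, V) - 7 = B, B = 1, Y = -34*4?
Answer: 406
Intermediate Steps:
Z = -4 (Z = -3 + (-2 - 1*(-1)) = -3 + (-2 + 1) = -3 - 1 = -4)
Y = -136 (Y = -2*68 = -136)
Q(z, V) = 8 (Q(z, V) = 7 + 1 = 8)
W(N, L) = -2 - 4*L (W(N, L) = 2 - 4*(1 + L) = 2 + (-4 - 4*L) = -2 - 4*L)
W(Q(-1, -8), -68) - Y = (-2 - 4*(-68)) - 1*(-136) = (-2 + 272) + 136 = 270 + 136 = 406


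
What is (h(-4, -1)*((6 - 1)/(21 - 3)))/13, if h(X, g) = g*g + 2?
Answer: 5/78 ≈ 0.064103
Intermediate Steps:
h(X, g) = 2 + g² (h(X, g) = g² + 2 = 2 + g²)
(h(-4, -1)*((6 - 1)/(21 - 3)))/13 = ((2 + (-1)²)*((6 - 1)/(21 - 3)))/13 = ((2 + 1)*(5/18))*(1/13) = (3*(5*(1/18)))*(1/13) = (3*(5/18))*(1/13) = (⅚)*(1/13) = 5/78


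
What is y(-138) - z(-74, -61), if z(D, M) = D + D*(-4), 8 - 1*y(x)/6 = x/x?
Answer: -180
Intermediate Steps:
y(x) = 42 (y(x) = 48 - 6*x/x = 48 - 6*1 = 48 - 6 = 42)
z(D, M) = -3*D (z(D, M) = D - 4*D = -3*D)
y(-138) - z(-74, -61) = 42 - (-3)*(-74) = 42 - 1*222 = 42 - 222 = -180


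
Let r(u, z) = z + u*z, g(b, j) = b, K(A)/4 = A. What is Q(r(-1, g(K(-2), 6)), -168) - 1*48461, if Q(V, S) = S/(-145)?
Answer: -7026677/145 ≈ -48460.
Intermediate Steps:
K(A) = 4*A
Q(V, S) = -S/145 (Q(V, S) = S*(-1/145) = -S/145)
Q(r(-1, g(K(-2), 6)), -168) - 1*48461 = -1/145*(-168) - 1*48461 = 168/145 - 48461 = -7026677/145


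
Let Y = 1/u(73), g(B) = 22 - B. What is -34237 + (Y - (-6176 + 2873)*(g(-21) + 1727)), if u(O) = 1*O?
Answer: 424281330/73 ≈ 5.8121e+6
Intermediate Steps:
u(O) = O
Y = 1/73 ≈ 0.013699
-34237 + (Y - (-6176 + 2873)*(g(-21) + 1727)) = -34237 + (1/73 - (-6176 + 2873)*((22 - 1*(-21)) + 1727)) = -34237 + (1/73 - (-3303)*((22 + 21) + 1727)) = -34237 + (1/73 - (-3303)*(43 + 1727)) = -34237 + (1/73 - (-3303)*1770) = -34237 + (1/73 - 1*(-5846310)) = -34237 + (1/73 + 5846310) = -34237 + 426780631/73 = 424281330/73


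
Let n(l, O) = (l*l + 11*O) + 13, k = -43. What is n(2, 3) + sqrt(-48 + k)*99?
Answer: 50 + 99*I*sqrt(91) ≈ 50.0 + 944.4*I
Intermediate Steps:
n(l, O) = 13 + l**2 + 11*O (n(l, O) = (l**2 + 11*O) + 13 = 13 + l**2 + 11*O)
n(2, 3) + sqrt(-48 + k)*99 = (13 + 2**2 + 11*3) + sqrt(-48 - 43)*99 = (13 + 4 + 33) + sqrt(-91)*99 = 50 + (I*sqrt(91))*99 = 50 + 99*I*sqrt(91)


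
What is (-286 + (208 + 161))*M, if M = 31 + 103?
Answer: 11122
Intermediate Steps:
M = 134
(-286 + (208 + 161))*M = (-286 + (208 + 161))*134 = (-286 + 369)*134 = 83*134 = 11122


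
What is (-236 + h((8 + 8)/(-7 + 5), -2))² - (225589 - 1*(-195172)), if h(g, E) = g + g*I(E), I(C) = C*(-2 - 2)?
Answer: -325897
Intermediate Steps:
I(C) = -4*C (I(C) = C*(-4) = -4*C)
h(g, E) = g - 4*E*g (h(g, E) = g + g*(-4*E) = g - 4*E*g)
(-236 + h((8 + 8)/(-7 + 5), -2))² - (225589 - 1*(-195172)) = (-236 + ((8 + 8)/(-7 + 5))*(1 - 4*(-2)))² - (225589 - 1*(-195172)) = (-236 + (16/(-2))*(1 + 8))² - (225589 + 195172) = (-236 + (16*(-½))*9)² - 1*420761 = (-236 - 8*9)² - 420761 = (-236 - 72)² - 420761 = (-308)² - 420761 = 94864 - 420761 = -325897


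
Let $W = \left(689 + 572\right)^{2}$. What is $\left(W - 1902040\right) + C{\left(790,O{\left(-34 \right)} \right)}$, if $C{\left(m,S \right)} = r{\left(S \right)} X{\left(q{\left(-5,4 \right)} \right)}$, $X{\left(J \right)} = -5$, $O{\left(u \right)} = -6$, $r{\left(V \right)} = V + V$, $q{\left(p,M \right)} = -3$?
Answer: $-311859$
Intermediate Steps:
$W = 1590121$ ($W = 1261^{2} = 1590121$)
$r{\left(V \right)} = 2 V$
$C{\left(m,S \right)} = - 10 S$ ($C{\left(m,S \right)} = 2 S \left(-5\right) = - 10 S$)
$\left(W - 1902040\right) + C{\left(790,O{\left(-34 \right)} \right)} = \left(1590121 - 1902040\right) - -60 = -311919 + 60 = -311859$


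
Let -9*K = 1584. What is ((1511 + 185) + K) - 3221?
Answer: -1701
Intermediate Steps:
K = -176 (K = -1/9*1584 = -176)
((1511 + 185) + K) - 3221 = ((1511 + 185) - 176) - 3221 = (1696 - 176) - 3221 = 1520 - 3221 = -1701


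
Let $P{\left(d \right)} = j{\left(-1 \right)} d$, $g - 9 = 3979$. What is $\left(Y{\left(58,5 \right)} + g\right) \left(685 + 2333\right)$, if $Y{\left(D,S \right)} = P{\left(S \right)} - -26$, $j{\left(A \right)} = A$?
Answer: $12099162$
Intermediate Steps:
$g = 3988$ ($g = 9 + 3979 = 3988$)
$P{\left(d \right)} = - d$
$Y{\left(D,S \right)} = 26 - S$ ($Y{\left(D,S \right)} = - S - -26 = - S + 26 = 26 - S$)
$\left(Y{\left(58,5 \right)} + g\right) \left(685 + 2333\right) = \left(\left(26 - 5\right) + 3988\right) \left(685 + 2333\right) = \left(\left(26 - 5\right) + 3988\right) 3018 = \left(21 + 3988\right) 3018 = 4009 \cdot 3018 = 12099162$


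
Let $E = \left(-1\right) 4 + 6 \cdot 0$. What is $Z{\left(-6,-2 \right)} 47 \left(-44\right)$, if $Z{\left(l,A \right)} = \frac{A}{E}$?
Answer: $-1034$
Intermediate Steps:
$E = -4$ ($E = -4 + 0 = -4$)
$Z{\left(l,A \right)} = - \frac{A}{4}$ ($Z{\left(l,A \right)} = \frac{A}{-4} = A \left(- \frac{1}{4}\right) = - \frac{A}{4}$)
$Z{\left(-6,-2 \right)} 47 \left(-44\right) = \left(- \frac{1}{4}\right) \left(-2\right) 47 \left(-44\right) = \frac{1}{2} \cdot 47 \left(-44\right) = \frac{47}{2} \left(-44\right) = -1034$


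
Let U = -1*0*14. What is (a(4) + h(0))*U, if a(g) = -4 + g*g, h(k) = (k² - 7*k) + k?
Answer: 0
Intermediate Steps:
h(k) = k² - 6*k
a(g) = -4 + g²
U = 0 (U = 0*14 = 0)
(a(4) + h(0))*U = ((-4 + 4²) + 0*(-6 + 0))*0 = ((-4 + 16) + 0*(-6))*0 = (12 + 0)*0 = 12*0 = 0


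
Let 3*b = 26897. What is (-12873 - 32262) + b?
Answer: -108508/3 ≈ -36169.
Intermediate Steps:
b = 26897/3 (b = (⅓)*26897 = 26897/3 ≈ 8965.7)
(-12873 - 32262) + b = (-12873 - 32262) + 26897/3 = -45135 + 26897/3 = -108508/3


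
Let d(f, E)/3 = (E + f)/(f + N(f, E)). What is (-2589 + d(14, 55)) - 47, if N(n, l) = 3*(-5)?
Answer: -2843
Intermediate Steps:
N(n, l) = -15
d(f, E) = 3*(E + f)/(-15 + f) (d(f, E) = 3*((E + f)/(f - 15)) = 3*((E + f)/(-15 + f)) = 3*(E + f)/(-15 + f))
(-2589 + d(14, 55)) - 47 = (-2589 + 3*(55 + 14)/(-15 + 14)) - 47 = (-2589 + 3*69/(-1)) - 47 = (-2589 + 3*(-1)*69) - 47 = (-2589 - 207) - 47 = -2796 - 47 = -2843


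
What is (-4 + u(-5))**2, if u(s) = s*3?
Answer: 361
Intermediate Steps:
u(s) = 3*s
(-4 + u(-5))**2 = (-4 + 3*(-5))**2 = (-4 - 15)**2 = (-19)**2 = 361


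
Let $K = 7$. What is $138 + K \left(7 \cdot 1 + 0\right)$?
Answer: $187$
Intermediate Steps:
$138 + K \left(7 \cdot 1 + 0\right) = 138 + 7 \left(7 \cdot 1 + 0\right) = 138 + 7 \left(7 + 0\right) = 138 + 7 \cdot 7 = 138 + 49 = 187$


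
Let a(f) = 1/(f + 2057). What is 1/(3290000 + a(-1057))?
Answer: 1000/3290000001 ≈ 3.0395e-7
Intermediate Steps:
a(f) = 1/(2057 + f)
1/(3290000 + a(-1057)) = 1/(3290000 + 1/(2057 - 1057)) = 1/(3290000 + 1/1000) = 1/(3290000001/1000) = 1000/3290000001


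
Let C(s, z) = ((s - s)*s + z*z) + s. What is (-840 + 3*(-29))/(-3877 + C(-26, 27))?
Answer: 309/1058 ≈ 0.29206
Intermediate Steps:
C(s, z) = s + z² (C(s, z) = (0*s + z²) + s = (0 + z²) + s = z² + s = s + z²)
(-840 + 3*(-29))/(-3877 + C(-26, 27)) = (-840 + 3*(-29))/(-3877 + (-26 + 27²)) = (-840 - 87)/(-3877 + (-26 + 729)) = -927/(-3877 + 703) = -927/(-3174) = -927*(-1/3174) = 309/1058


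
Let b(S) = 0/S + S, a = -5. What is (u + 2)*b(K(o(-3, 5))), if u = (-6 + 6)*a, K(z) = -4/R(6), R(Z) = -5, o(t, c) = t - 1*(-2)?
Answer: 8/5 ≈ 1.6000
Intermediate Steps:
o(t, c) = 2 + t (o(t, c) = t + 2 = 2 + t)
K(z) = ⅘ (K(z) = -4/(-5) = -4*(-⅕) = ⅘)
b(S) = S (b(S) = 0 + S = S)
u = 0 (u = (-6 + 6)*(-5) = 0*(-5) = 0)
(u + 2)*b(K(o(-3, 5))) = (0 + 2)*(⅘) = 2*(⅘) = 8/5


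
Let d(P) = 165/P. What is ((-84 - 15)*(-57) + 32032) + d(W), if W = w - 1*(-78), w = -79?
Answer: 37510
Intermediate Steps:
W = -1 (W = -79 - 1*(-78) = -79 + 78 = -1)
((-84 - 15)*(-57) + 32032) + d(W) = ((-84 - 15)*(-57) + 32032) + 165/(-1) = (-99*(-57) + 32032) + 165*(-1) = (5643 + 32032) - 165 = 37675 - 165 = 37510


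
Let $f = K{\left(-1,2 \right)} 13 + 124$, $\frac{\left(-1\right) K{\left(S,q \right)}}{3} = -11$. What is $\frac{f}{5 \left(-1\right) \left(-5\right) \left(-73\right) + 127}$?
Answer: $- \frac{553}{1698} \approx -0.32568$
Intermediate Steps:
$K{\left(S,q \right)} = 33$ ($K{\left(S,q \right)} = \left(-3\right) \left(-11\right) = 33$)
$f = 553$ ($f = 33 \cdot 13 + 124 = 429 + 124 = 553$)
$\frac{f}{5 \left(-1\right) \left(-5\right) \left(-73\right) + 127} = \frac{553}{5 \left(-1\right) \left(-5\right) \left(-73\right) + 127} = \frac{553}{\left(-5\right) \left(-5\right) \left(-73\right) + 127} = \frac{553}{25 \left(-73\right) + 127} = \frac{553}{-1825 + 127} = \frac{553}{-1698} = 553 \left(- \frac{1}{1698}\right) = - \frac{553}{1698}$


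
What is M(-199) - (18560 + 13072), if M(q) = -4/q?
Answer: -6294764/199 ≈ -31632.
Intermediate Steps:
M(-199) - (18560 + 13072) = -4/(-199) - (18560 + 13072) = -4*(-1/199) - 1*31632 = 4/199 - 31632 = -6294764/199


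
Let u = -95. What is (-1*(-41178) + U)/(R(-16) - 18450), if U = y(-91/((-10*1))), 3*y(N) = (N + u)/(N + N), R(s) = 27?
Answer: -22482329/10058958 ≈ -2.2351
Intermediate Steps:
y(N) = (-95 + N)/(6*N) (y(N) = ((N - 95)/(N + N))/3 = ((-95 + N)/((2*N)))/3 = ((-95 + N)*(1/(2*N)))/3 = ((-95 + N)/(2*N))/3 = (-95 + N)/(6*N))
U = -859/546 (U = (-95 - 91/((-10*1)))/(6*((-91/((-10*1))))) = (-95 - 91/(-10))/(6*((-91/(-10)))) = (-95 - 91*(-⅒))/(6*((-91*(-⅒)))) = (-95 + 91/10)/(6*(91/10)) = (⅙)*(10/91)*(-859/10) = -859/546 ≈ -1.5733)
(-1*(-41178) + U)/(R(-16) - 18450) = (-1*(-41178) - 859/546)/(27 - 18450) = (41178 - 859/546)/(-18423) = (22482329/546)*(-1/18423) = -22482329/10058958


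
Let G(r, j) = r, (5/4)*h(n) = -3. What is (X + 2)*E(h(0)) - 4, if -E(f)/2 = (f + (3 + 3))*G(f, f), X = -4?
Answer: -964/25 ≈ -38.560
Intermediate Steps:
h(n) = -12/5 (h(n) = (⅘)*(-3) = -12/5)
E(f) = -2*f*(6 + f) (E(f) = -2*(f + (3 + 3))*f = -2*(f + 6)*f = -2*(6 + f)*f = -2*f*(6 + f))
(X + 2)*E(h(0)) - 4 = (-4 + 2)*(-2*(-12/5)*(6 - 12/5)) - 4 = -(-4)*(-12)*18/(5*5) - 4 = -2*432/25 - 4 = -864/25 - 4 = -964/25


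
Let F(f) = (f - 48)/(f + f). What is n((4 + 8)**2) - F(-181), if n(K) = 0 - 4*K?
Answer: -208741/362 ≈ -576.63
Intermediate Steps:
n(K) = -4*K
F(f) = (-48 + f)/(2*f) (F(f) = (-48 + f)/((2*f)) = (-48 + f)*(1/(2*f)) = (-48 + f)/(2*f))
n((4 + 8)**2) - F(-181) = -4*(4 + 8)**2 - (-48 - 181)/(2*(-181)) = -4*12**2 - (-1)*(-229)/(2*181) = -4*144 - 1*229/362 = -576 - 229/362 = -208741/362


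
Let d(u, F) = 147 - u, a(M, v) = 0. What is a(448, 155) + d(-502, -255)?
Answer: 649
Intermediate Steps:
a(448, 155) + d(-502, -255) = 0 + (147 - 1*(-502)) = 0 + (147 + 502) = 0 + 649 = 649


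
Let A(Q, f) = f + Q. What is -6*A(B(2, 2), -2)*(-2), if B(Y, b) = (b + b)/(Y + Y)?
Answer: -12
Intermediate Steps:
B(Y, b) = b/Y (B(Y, b) = (2*b)/((2*Y)) = (2*b)*(1/(2*Y)) = b/Y)
A(Q, f) = Q + f
-6*A(B(2, 2), -2)*(-2) = -6*(2/2 - 2)*(-2) = -6*(2*(½) - 2)*(-2) = -6*(1 - 2)*(-2) = -6*(-1)*(-2) = 6*(-2) = -12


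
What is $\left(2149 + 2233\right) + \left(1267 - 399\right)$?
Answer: $5250$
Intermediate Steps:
$\left(2149 + 2233\right) + \left(1267 - 399\right) = 4382 + 868 = 5250$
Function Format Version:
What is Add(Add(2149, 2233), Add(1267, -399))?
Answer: 5250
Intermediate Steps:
Add(Add(2149, 2233), Add(1267, -399)) = Add(4382, 868) = 5250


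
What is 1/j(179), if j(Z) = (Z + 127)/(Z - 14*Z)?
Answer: -2327/306 ≈ -7.6046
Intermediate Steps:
j(Z) = -(127 + Z)/(13*Z) (j(Z) = (127 + Z)/((-13*Z)) = (127 + Z)*(-1/(13*Z)) = -(127 + Z)/(13*Z))
1/j(179) = 1/((1/13)*(-127 - 1*179)/179) = 1/((1/13)*(1/179)*(-127 - 179)) = 1/((1/13)*(1/179)*(-306)) = 1/(-306/2327) = -2327/306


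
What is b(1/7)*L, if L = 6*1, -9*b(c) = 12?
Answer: -8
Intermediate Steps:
b(c) = -4/3 (b(c) = -1/9*12 = -4/3)
L = 6
b(1/7)*L = -4/3*6 = -8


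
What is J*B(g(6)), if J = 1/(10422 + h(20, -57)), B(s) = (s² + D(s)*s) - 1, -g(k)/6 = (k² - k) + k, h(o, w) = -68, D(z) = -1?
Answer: 46871/10354 ≈ 4.5268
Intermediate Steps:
g(k) = -6*k² (g(k) = -6*((k² - k) + k) = -6*k²)
B(s) = -1 + s² - s (B(s) = (s² - s) - 1 = -1 + s² - s)
J = 1/10354 (J = 1/(10422 - 68) = 1/10354 ≈ 9.6581e-5)
J*B(g(6)) = (-1 + (-6*6²)² - (-6)*6²)/10354 = (-1 + (-6*36)² - (-6)*36)/10354 = (-1 + (-216)² - 1*(-216))/10354 = (-1 + 46656 + 216)/10354 = (1/10354)*46871 = 46871/10354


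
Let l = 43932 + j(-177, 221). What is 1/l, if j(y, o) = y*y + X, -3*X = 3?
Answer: 1/75260 ≈ 1.3287e-5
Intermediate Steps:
X = -1 (X = -⅓*3 = -1)
j(y, o) = -1 + y² (j(y, o) = y*y - 1 = y² - 1 = -1 + y²)
l = 75260 (l = 43932 + (-1 + (-177)²) = 43932 + (-1 + 31329) = 43932 + 31328 = 75260)
1/l = 1/75260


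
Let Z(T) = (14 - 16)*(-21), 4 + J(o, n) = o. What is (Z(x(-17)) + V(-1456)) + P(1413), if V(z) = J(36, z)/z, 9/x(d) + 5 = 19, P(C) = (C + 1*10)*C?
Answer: 182977429/91 ≈ 2.0107e+6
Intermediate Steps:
P(C) = C*(10 + C) (P(C) = (C + 10)*C = (10 + C)*C = C*(10 + C))
J(o, n) = -4 + o
x(d) = 9/14 (x(d) = 9/(-5 + 19) = 9/14)
Z(T) = 42 (Z(T) = -2*(-21) = 42)
V(z) = 32/z (V(z) = (-4 + 36)/z = 32/z)
(Z(x(-17)) + V(-1456)) + P(1413) = (42 + 32/(-1456)) + 1413*(10 + 1413) = (42 + 32*(-1/1456)) + 1413*1423 = (42 - 2/91) + 2010699 = 3820/91 + 2010699 = 182977429/91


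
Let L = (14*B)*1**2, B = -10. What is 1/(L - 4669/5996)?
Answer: -5996/844109 ≈ -0.0071033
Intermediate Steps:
L = -140 (L = (14*(-10))*1**2 = -140*1 = -140)
1/(L - 4669/5996) = 1/(-140 - 4669/5996) = 1/(-844109/5996) = -5996/844109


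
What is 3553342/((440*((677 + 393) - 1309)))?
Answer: -1776671/52580 ≈ -33.790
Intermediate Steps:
3553342/((440*((677 + 393) - 1309))) = 3553342/((440*(1070 - 1309))) = 3553342/((440*(-239))) = 3553342/(-105160) = 3553342*(-1/105160) = -1776671/52580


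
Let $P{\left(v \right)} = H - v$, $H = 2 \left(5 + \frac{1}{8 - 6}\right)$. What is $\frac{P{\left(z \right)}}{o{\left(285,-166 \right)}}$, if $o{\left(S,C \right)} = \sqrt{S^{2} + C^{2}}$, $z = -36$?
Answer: $\frac{47 \sqrt{108781}}{108781} \approx 0.1425$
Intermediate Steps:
$o{\left(S,C \right)} = \sqrt{C^{2} + S^{2}}$
$H = 11$ ($H = 2 \left(5 + \frac{1}{2}\right) = 2 \cdot \frac{11}{2} = 11$)
$P{\left(v \right)} = 11 - v$
$\frac{P{\left(z \right)}}{o{\left(285,-166 \right)}} = \frac{11 - -36}{\sqrt{\left(-166\right)^{2} + 285^{2}}} = \frac{11 + 36}{\sqrt{27556 + 81225}} = \frac{47}{\sqrt{108781}} = 47 \frac{\sqrt{108781}}{108781} = \frac{47 \sqrt{108781}}{108781}$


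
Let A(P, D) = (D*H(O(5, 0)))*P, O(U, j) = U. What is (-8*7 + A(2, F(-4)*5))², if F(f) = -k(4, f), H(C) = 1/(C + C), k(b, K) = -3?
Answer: 2809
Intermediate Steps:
H(C) = 1/(2*C)
F(f) = 3 (F(f) = -1*(-3) = 3)
A(P, D) = D*P/10 (A(P, D) = (D*((½)/5))*P = (D*((½)*(⅕)))*P = (D*(⅒))*P = (D/10)*P = D*P/10)
(-8*7 + A(2, F(-4)*5))² = (-8*7 + (⅒)*(3*5)*2)² = (-56 + (⅒)*15*2)² = (-56 + 3)² = (-53)² = 2809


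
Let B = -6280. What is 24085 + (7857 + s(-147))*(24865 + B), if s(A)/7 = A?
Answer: 126922465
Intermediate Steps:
s(A) = 7*A
24085 + (7857 + s(-147))*(24865 + B) = 24085 + (7857 + 7*(-147))*(24865 - 6280) = 24085 + (7857 - 1029)*18585 = 24085 + 6828*18585 = 24085 + 126898380 = 126922465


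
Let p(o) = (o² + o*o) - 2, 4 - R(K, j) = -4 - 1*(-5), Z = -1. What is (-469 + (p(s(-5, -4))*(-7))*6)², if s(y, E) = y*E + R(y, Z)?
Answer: 2008922041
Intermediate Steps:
R(K, j) = 3 (R(K, j) = 4 - (-4 - 1*(-5)) = 4 - (-4 + 5) = 4 - 1*1 = 4 - 1 = 3)
s(y, E) = 3 + E*y (s(y, E) = y*E + 3 = E*y + 3 = 3 + E*y)
p(o) = -2 + 2*o² (p(o) = (o² + o²) - 2 = 2*o² - 2 = -2 + 2*o²)
(-469 + (p(s(-5, -4))*(-7))*6)² = (-469 + ((-2 + 2*(3 - 4*(-5))²)*(-7))*6)² = (-469 + ((-2 + 2*(3 + 20)²)*(-7))*6)² = (-469 + ((-2 + 2*23²)*(-7))*6)² = (-469 + ((-2 + 2*529)*(-7))*6)² = (-469 + ((-2 + 1058)*(-7))*6)² = (-469 + (1056*(-7))*6)² = (-469 - 7392*6)² = (-469 - 44352)² = (-44821)² = 2008922041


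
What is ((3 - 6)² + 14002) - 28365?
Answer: -14354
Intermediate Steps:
((3 - 6)² + 14002) - 28365 = ((-3)² + 14002) - 28365 = (9 + 14002) - 28365 = 14011 - 28365 = -14354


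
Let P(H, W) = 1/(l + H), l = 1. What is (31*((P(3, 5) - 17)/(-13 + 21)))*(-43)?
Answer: 89311/32 ≈ 2791.0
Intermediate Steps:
P(H, W) = 1/(1 + H)
(31*((P(3, 5) - 17)/(-13 + 21)))*(-43) = (31*((1/(1 + 3) - 17)/(-13 + 21)))*(-43) = (31*((1/4 - 17)/8))*(-43) = (31*((1/4 - 17)*(1/8)))*(-43) = (31*(-67/4*1/8))*(-43) = (31*(-67/32))*(-43) = -2077/32*(-43) = 89311/32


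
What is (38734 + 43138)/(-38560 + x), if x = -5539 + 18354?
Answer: -81872/25745 ≈ -3.1801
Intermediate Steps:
x = 12815
(38734 + 43138)/(-38560 + x) = (38734 + 43138)/(-38560 + 12815) = 81872/(-25745) = 81872*(-1/25745) = -81872/25745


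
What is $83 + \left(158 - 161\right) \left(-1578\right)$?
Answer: $4817$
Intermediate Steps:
$83 + \left(158 - 161\right) \left(-1578\right) = 83 - -4734 = 83 + 4734 = 4817$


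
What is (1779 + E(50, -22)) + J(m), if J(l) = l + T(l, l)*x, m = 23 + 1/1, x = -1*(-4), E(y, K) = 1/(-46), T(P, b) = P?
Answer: 87353/46 ≈ 1899.0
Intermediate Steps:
E(y, K) = -1/46
x = 4
m = 24 (m = 23 + 1 = 24)
J(l) = 5*l (J(l) = l + l*4 = l + 4*l = 5*l)
(1779 + E(50, -22)) + J(m) = (1779 - 1/46) + 5*24 = 81833/46 + 120 = 87353/46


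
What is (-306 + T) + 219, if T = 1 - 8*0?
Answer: -86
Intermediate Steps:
T = 1 (T = 1 + 0 = 1)
(-306 + T) + 219 = (-306 + 1) + 219 = -305 + 219 = -86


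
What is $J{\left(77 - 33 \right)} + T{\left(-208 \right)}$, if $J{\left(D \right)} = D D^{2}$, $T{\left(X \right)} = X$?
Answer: $84976$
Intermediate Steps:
$J{\left(D \right)} = D^{3}$
$J{\left(77 - 33 \right)} + T{\left(-208 \right)} = \left(77 - 33\right)^{3} - 208 = 44^{3} - 208 = 85184 - 208 = 84976$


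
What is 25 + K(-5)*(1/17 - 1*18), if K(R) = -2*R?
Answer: -2625/17 ≈ -154.41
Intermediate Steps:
25 + K(-5)*(1/17 - 1*18) = 25 + (-2*(-5))*(1/17 - 1*18) = 25 + 10*(1/17 - 18) = 25 + 10*(-305/17) = 25 - 3050/17 = -2625/17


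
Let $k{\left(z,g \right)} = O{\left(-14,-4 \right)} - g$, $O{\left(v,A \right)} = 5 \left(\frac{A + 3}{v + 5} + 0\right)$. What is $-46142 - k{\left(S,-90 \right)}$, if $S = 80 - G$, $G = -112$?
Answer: $- \frac{416093}{9} \approx -46233.0$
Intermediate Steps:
$O{\left(v,A \right)} = \frac{5 \left(3 + A\right)}{5 + v}$ ($O{\left(v,A \right)} = 5 \left(\frac{3 + A}{5 + v} + 0\right) = 5 \frac{3 + A}{5 + v} = \frac{5 \left(3 + A\right)}{5 + v}$)
$S = 192$ ($S = 80 - -112 = 80 + 112 = 192$)
$k{\left(z,g \right)} = \frac{5}{9} - g$ ($k{\left(z,g \right)} = \frac{5 \left(3 - 4\right)}{5 - 14} - g = 5 \frac{1}{-9} \left(-1\right) - g = 5 \left(- \frac{1}{9}\right) \left(-1\right) - g = \frac{5}{9} - g$)
$-46142 - k{\left(S,-90 \right)} = -46142 - \left(\frac{5}{9} - -90\right) = -46142 - \left(\frac{5}{9} + 90\right) = -46142 - \frac{815}{9} = - \frac{416093}{9}$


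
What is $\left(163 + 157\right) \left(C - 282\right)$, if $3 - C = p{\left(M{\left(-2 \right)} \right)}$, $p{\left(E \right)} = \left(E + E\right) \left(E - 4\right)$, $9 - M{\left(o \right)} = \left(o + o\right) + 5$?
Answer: $-109760$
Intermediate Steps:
$M{\left(o \right)} = 4 - 2 o$ ($M{\left(o \right)} = 9 - \left(\left(o + o\right) + 5\right) = 9 - \left(2 o + 5\right) = 9 - \left(5 + 2 o\right) = 4 - 2 o$)
$p{\left(E \right)} = 2 E \left(-4 + E\right)$
$C = -61$ ($C = 3 - 2 \left(4 - -4\right) \left(-4 + \left(4 - -4\right)\right) = 3 - 2 \left(4 + 4\right) \left(-4 + \left(4 + 4\right)\right) = 3 - 2 \cdot 8 \left(-4 + 8\right) = 3 - 2 \cdot 8 \cdot 4 = 3 - 64 = -61$)
$\left(163 + 157\right) \left(C - 282\right) = \left(163 + 157\right) \left(-61 - 282\right) = 320 \left(-343\right) = -109760$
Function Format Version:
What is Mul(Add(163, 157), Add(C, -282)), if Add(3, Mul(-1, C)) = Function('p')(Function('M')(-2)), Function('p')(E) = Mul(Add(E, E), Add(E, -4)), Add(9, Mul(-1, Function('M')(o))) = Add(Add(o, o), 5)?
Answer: -109760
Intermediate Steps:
Function('M')(o) = Add(4, Mul(-2, o)) (Function('M')(o) = Add(9, Mul(-1, Add(Add(o, o), 5))) = Add(9, Mul(-1, Add(Mul(2, o), 5))) = Add(9, Mul(-1, Add(5, Mul(2, o)))) = Add(9, Add(-5, Mul(-2, o))) = Add(4, Mul(-2, o)))
Function('p')(E) = Mul(2, E, Add(-4, E)) (Function('p')(E) = Mul(Mul(2, E), Add(-4, E)) = Mul(2, E, Add(-4, E)))
C = -61 (C = Add(3, Mul(-1, Mul(2, Add(4, Mul(-2, -2)), Add(-4, Add(4, Mul(-2, -2)))))) = Add(3, Mul(-1, Mul(2, Add(4, 4), Add(-4, Add(4, 4))))) = Add(3, Mul(-1, Mul(2, 8, Add(-4, 8)))) = Add(3, Mul(-1, Mul(2, 8, 4))) = Add(3, Mul(-1, 64)) = Add(3, -64) = -61)
Mul(Add(163, 157), Add(C, -282)) = Mul(Add(163, 157), Add(-61, -282)) = Mul(320, -343) = -109760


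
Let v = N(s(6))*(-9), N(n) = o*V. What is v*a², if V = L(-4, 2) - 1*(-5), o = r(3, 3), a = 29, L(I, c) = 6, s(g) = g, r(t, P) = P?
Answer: -249777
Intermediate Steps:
o = 3
V = 11 (V = 6 - 1*(-5) = 6 + 5 = 11)
N(n) = 33 (N(n) = 3*11 = 33)
v = -297 (v = 33*(-9) = -297)
v*a² = -297*29² = -297*841 = -249777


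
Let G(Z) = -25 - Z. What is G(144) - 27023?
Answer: -27192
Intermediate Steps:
G(144) - 27023 = (-25 - 1*144) - 27023 = (-25 - 144) - 27023 = -169 - 27023 = -27192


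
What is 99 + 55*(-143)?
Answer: -7766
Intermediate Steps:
99 + 55*(-143) = 99 - 7865 = -7766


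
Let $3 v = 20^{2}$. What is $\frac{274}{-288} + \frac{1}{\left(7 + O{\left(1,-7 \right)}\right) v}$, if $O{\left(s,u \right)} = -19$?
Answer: $- \frac{13709}{14400} \approx -0.95201$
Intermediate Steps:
$v = \frac{400}{3}$ ($v = \frac{20^{2}}{3} = \frac{1}{3} \cdot 400 = \frac{400}{3} \approx 133.33$)
$\frac{274}{-288} + \frac{1}{\left(7 + O{\left(1,-7 \right)}\right) v} = \frac{274}{-288} + \frac{1}{\left(7 - 19\right) \frac{400}{3}} = 274 \left(- \frac{1}{288}\right) + \frac{1}{-12} \cdot \frac{3}{400} = - \frac{137}{144} - \frac{1}{1600} = - \frac{13709}{14400}$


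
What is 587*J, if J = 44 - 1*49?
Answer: -2935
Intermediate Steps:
J = -5 (J = 44 - 49 = -5)
587*J = 587*(-5) = -2935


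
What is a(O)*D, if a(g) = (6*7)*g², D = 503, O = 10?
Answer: 2112600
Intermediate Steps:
a(g) = 42*g²
a(O)*D = (42*10²)*503 = (42*100)*503 = 4200*503 = 2112600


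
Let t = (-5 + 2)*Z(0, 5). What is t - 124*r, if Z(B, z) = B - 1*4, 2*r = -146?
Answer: 9064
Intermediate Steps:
r = -73 (r = (½)*(-146) = -73)
Z(B, z) = -4 + B (Z(B, z) = B - 4 = -4 + B)
t = 12 (t = (-5 + 2)*(-4 + 0) = -3*(-4) = 12)
t - 124*r = 12 - 124*(-73) = 12 + 9052 = 9064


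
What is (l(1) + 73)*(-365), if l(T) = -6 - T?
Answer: -24090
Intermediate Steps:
(l(1) + 73)*(-365) = ((-6 - 1*1) + 73)*(-365) = ((-6 - 1) + 73)*(-365) = (-7 + 73)*(-365) = 66*(-365) = -24090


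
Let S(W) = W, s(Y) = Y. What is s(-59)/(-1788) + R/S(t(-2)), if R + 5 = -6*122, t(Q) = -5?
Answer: 1318051/8940 ≈ 147.43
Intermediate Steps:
R = -737 (R = -5 - 6*122 = -5 - 732 = -737)
s(-59)/(-1788) + R/S(t(-2)) = -59/(-1788) - 737/(-5) = -59*(-1/1788) - 737*(-1/5) = 59/1788 + 737/5 = 1318051/8940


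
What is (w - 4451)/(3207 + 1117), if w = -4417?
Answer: -2217/1081 ≈ -2.0509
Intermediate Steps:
(w - 4451)/(3207 + 1117) = (-4417 - 4451)/(3207 + 1117) = -8868/4324 = -8868*1/4324 = -2217/1081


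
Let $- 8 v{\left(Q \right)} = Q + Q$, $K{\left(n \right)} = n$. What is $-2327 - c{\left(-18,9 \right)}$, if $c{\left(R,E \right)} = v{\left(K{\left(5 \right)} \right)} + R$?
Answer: $- \frac{9231}{4} \approx -2307.8$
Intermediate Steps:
$v{\left(Q \right)} = - \frac{Q}{4}$ ($v{\left(Q \right)} = - \frac{Q + Q}{8} = - \frac{2 Q}{8} = - \frac{Q}{4}$)
$c{\left(R,E \right)} = - \frac{5}{4} + R$ ($c{\left(R,E \right)} = \left(- \frac{1}{4}\right) 5 + R = - \frac{5}{4} + R$)
$-2327 - c{\left(-18,9 \right)} = -2327 - \left(- \frac{5}{4} - 18\right) = -2327 - - \frac{77}{4} = -2327 + \frac{77}{4} = - \frac{9231}{4}$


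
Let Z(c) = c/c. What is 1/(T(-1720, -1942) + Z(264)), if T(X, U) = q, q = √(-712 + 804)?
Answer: -1/91 + 2*√23/91 ≈ 0.094414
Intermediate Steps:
q = 2*√23 (q = √92 = 2*√23 ≈ 9.5917)
T(X, U) = 2*√23
Z(c) = 1
1/(T(-1720, -1942) + Z(264)) = 1/(2*√23 + 1) = 1/(1 + 2*√23)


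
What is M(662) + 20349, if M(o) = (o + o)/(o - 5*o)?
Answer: 40697/2 ≈ 20349.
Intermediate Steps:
M(o) = -½ (M(o) = (2*o)/((-4*o)) = (2*o)*(-1/(4*o)) = -½)
M(662) + 20349 = -½ + 20349 = 40697/2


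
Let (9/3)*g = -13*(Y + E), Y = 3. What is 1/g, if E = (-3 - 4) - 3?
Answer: 3/91 ≈ 0.032967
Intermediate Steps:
E = -10 (E = -7 - 3 = -10)
g = 91/3 (g = (-13*(3 - 10))/3 = (-13*(-7))/3 = (⅓)*91 = 91/3 ≈ 30.333)
1/g = 1/(91/3) = 3/91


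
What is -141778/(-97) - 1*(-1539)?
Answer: 291061/97 ≈ 3000.6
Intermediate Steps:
-141778/(-97) - 1*(-1539) = -141778*(-1)/97 + 1539 = -182*(-779/97) + 1539 = 141778/97 + 1539 = 291061/97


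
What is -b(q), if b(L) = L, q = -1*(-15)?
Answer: -15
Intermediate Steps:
q = 15
-b(q) = -1*15 = -15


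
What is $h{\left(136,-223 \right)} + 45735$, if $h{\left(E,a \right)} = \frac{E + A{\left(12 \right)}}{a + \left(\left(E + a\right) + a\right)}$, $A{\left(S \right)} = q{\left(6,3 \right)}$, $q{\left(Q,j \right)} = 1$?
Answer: $\frac{24376618}{533} \approx 45735.0$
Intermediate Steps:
$A{\left(S \right)} = 1$
$h{\left(E,a \right)} = \frac{1 + E}{E + 3 a}$ ($h{\left(E,a \right)} = \frac{E + 1}{a + \left(\left(E + a\right) + a\right)} = \frac{1 + E}{a + \left(E + 2 a\right)} = \frac{1 + E}{E + 3 a}$)
$h{\left(136,-223 \right)} + 45735 = \frac{1 + 136}{136 + 3 \left(-223\right)} + 45735 = \frac{1}{136 - 669} \cdot 137 + 45735 = \frac{1}{-533} \cdot 137 + 45735 = \left(- \frac{1}{533}\right) 137 + 45735 = - \frac{137}{533} + 45735 = \frac{24376618}{533}$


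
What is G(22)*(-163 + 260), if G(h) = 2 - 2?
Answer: 0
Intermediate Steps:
G(h) = 0
G(22)*(-163 + 260) = 0*(-163 + 260) = 0*97 = 0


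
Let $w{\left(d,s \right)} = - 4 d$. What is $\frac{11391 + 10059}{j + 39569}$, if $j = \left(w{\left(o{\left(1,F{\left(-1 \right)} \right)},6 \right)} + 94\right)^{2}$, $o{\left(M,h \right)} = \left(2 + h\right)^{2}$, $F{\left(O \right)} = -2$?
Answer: $\frac{1430}{3227} \approx 0.44314$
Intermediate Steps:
$j = 8836$ ($j = \left(- 4 \left(2 - 2\right)^{2} + 94\right)^{2} = \left(- 4 \cdot 0^{2} + 94\right)^{2} = \left(\left(-4\right) 0 + 94\right)^{2} = \left(0 + 94\right)^{2} = 94^{2} = 8836$)
$\frac{11391 + 10059}{j + 39569} = \frac{11391 + 10059}{8836 + 39569} = \frac{21450}{48405} = 21450 \cdot \frac{1}{48405} = \frac{1430}{3227}$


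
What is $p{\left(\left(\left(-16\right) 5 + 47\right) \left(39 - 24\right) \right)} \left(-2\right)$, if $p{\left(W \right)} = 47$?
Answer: $-94$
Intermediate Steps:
$p{\left(\left(\left(-16\right) 5 + 47\right) \left(39 - 24\right) \right)} \left(-2\right) = 47 \left(-2\right) = -94$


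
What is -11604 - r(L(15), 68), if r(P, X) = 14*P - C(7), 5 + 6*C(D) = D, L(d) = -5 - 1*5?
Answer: -34391/3 ≈ -11464.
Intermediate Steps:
L(d) = -10 (L(d) = -5 - 5 = -10)
C(D) = -⅚ + D/6
r(P, X) = -⅓ + 14*P (r(P, X) = 14*P - (-⅚ + (⅙)*7) = 14*P - (-⅚ + 7/6) = 14*P - 1*⅓ = 14*P - ⅓ = -⅓ + 14*P)
-11604 - r(L(15), 68) = -11604 - (-⅓ + 14*(-10)) = -11604 - (-⅓ - 140) = -11604 - 1*(-421/3) = -11604 + 421/3 = -34391/3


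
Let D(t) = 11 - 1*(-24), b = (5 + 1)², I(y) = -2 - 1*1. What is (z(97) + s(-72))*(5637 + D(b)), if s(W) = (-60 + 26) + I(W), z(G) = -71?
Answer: -612576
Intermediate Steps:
I(y) = -3 (I(y) = -2 - 1 = -3)
s(W) = -37 (s(W) = (-60 + 26) - 3 = -34 - 3 = -37)
b = 36 (b = 6² = 36)
D(t) = 35 (D(t) = 11 + 24 = 35)
(z(97) + s(-72))*(5637 + D(b)) = (-71 - 37)*(5637 + 35) = -108*5672 = -612576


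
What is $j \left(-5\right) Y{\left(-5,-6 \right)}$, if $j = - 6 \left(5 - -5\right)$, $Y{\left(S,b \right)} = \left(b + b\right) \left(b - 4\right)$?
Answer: $36000$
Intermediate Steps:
$Y{\left(S,b \right)} = 2 b \left(-4 + b\right)$
$j = -60$ ($j = - 6 \left(5 + 5\right) = \left(-6\right) 10 = -60$)
$j \left(-5\right) Y{\left(-5,-6 \right)} = \left(-60\right) \left(-5\right) 2 \left(-6\right) \left(-4 - 6\right) = 300 \cdot 2 \left(-6\right) \left(-10\right) = 300 \cdot 120 = 36000$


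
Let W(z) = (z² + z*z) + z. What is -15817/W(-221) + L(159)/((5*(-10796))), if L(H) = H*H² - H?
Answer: -19630012019/263047239 ≈ -74.625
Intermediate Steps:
W(z) = z + 2*z² (W(z) = (z² + z²) + z = 2*z² + z = z + 2*z²)
L(H) = H³ - H
-15817/W(-221) + L(159)/((5*(-10796))) = -15817*(-1/(221*(1 + 2*(-221)))) + (159³ - 1*159)/((5*(-10796))) = -15817*(-1/(221*(1 - 442))) + (4019679 - 159)/(-53980) = -15817/((-221*(-441))) + 4019520*(-1/53980) = -15817/97461 - 200976/2699 = -19630012019/263047239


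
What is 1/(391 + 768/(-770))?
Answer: 385/150151 ≈ 0.0025641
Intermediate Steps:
1/(391 + 768/(-770)) = 1/(391 + 768*(-1/770)) = 1/(391 - 384/385) = 1/(150151/385) = 385/150151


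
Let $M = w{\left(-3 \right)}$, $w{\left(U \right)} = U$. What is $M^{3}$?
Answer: $-27$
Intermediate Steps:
$M = -3$
$M^{3} = \left(-3\right)^{3} = -27$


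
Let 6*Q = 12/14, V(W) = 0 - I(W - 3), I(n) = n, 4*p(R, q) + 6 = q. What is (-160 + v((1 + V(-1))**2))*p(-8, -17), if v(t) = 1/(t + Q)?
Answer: 647519/704 ≈ 919.77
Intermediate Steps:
p(R, q) = -3/2 + q/4
V(W) = 3 - W (V(W) = 0 - (W - 3) = 0 - (-3 + W) = 0 + (3 - W) = 3 - W)
Q = 1/7 (Q = (12/14)/6 = (12*(1/14))/6 = (1/6)*(6/7) = 1/7 ≈ 0.14286)
v(t) = 1/(1/7 + t) (v(t) = 1/(t + 1/7) = 1/(1/7 + t))
(-160 + v((1 + V(-1))**2))*p(-8, -17) = (-160 + 7/(1 + 7*(1 + (3 - 1*(-1)))**2))*(-3/2 + (1/4)*(-17)) = (-160 + 7/(1 + 7*(1 + (3 + 1))**2))*(-3/2 - 17/4) = (-160 + 7/(1 + 7*(1 + 4)**2))*(-23/4) = (-160 + 7/(1 + 7*5**2))*(-23/4) = (-160 + 7/(1 + 7*25))*(-23/4) = (-160 + 7/(1 + 175))*(-23/4) = (-160 + 7/176)*(-23/4) = -28153/176*(-23/4) = 647519/704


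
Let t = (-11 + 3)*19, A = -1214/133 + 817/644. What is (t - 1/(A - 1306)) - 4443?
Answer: -73870958459/16076381 ≈ -4595.0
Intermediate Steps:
A = -96165/12236 (A = -1214*1/133 + 817*(1/644) = -1214/133 + 817/644 = -96165/12236 ≈ -7.8592)
t = -152 (t = -8*19 = -152)
(t - 1/(A - 1306)) - 4443 = (-152 - 1/(-96165/12236 - 1306)) - 4443 = (-152 - 1/(-16076381/12236)) - 4443 = (-152 - 1*(-12236/16076381)) - 4443 = (-152 + 12236/16076381) - 4443 = -2443597676/16076381 - 4443 = -73870958459/16076381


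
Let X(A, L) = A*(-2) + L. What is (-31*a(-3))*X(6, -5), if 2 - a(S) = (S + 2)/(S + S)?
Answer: 5797/6 ≈ 966.17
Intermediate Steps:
X(A, L) = L - 2*A (X(A, L) = -2*A + L = L - 2*A)
a(S) = 2 - (2 + S)/(2*S) (a(S) = 2 - (S + 2)/(S + S) = 2 - (2 + S)/(2*S))
(-31*a(-3))*X(6, -5) = (-31*(3/2 - 1/(-3)))*(-5 - 2*6) = (-31*(3/2 - 1*(-⅓)))*(-5 - 12) = -31*(3/2 + ⅓)*(-17) = -31*11/6*(-17) = -341/6*(-17) = 5797/6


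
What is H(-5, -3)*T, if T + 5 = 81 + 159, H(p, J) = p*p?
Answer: 5875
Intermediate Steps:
H(p, J) = p²
T = 235 (T = -5 + (81 + 159) = -5 + 240 = 235)
H(-5, -3)*T = (-5)²*235 = 25*235 = 5875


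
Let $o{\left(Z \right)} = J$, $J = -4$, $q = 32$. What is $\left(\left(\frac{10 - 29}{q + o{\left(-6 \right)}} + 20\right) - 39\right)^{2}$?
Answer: $\frac{303601}{784} \approx 387.25$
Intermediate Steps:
$o{\left(Z \right)} = -4$
$\left(\left(\frac{10 - 29}{q + o{\left(-6 \right)}} + 20\right) - 39\right)^{2} = \left(\left(\frac{10 - 29}{32 - 4} + 20\right) - 39\right)^{2} = \left(\left(\frac{10 - 29}{28} + 20\right) - 39\right)^{2} = \left(\left(\left(-19\right) \frac{1}{28} + 20\right) - 39\right)^{2} = \left(\left(- \frac{19}{28} + 20\right) - 39\right)^{2} = \left(\frac{541}{28} - 39\right)^{2} = \left(- \frac{551}{28}\right)^{2} = \frac{303601}{784}$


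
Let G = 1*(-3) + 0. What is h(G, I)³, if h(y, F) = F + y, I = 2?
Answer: -1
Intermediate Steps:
G = -3 (G = -3 + 0 = -3)
h(G, I)³ = (2 - 3)³ = (-1)³ = -1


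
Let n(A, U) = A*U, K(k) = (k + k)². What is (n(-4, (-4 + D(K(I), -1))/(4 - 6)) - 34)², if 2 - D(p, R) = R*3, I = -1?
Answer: 1024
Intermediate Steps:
K(k) = 4*k² (K(k) = (2*k)² = 4*k²)
D(p, R) = 2 - 3*R (D(p, R) = 2 - R*3 = 2 - 3*R)
(n(-4, (-4 + D(K(I), -1))/(4 - 6)) - 34)² = (-4*(-4 + (2 - 3*(-1)))/(4 - 6) - 34)² = (-4*(-4 + (2 + 3))/(-2) - 34)² = (-4*(-4 + 5)*(-1)/2 - 34)² = (-4*(-1)/2 - 34)² = (-4*(-½) - 34)² = (2 - 34)² = (-32)² = 1024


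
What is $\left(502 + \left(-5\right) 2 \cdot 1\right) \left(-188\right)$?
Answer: $-92496$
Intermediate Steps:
$\left(502 + \left(-5\right) 2 \cdot 1\right) \left(-188\right) = \left(502 - 10\right) \left(-188\right) = 492 \left(-188\right) = -92496$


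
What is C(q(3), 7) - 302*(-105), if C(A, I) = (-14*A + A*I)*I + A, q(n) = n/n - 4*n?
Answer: 32238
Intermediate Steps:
q(n) = 1 - 4*n
C(A, I) = A + I*(-14*A + A*I) (C(A, I) = I*(-14*A + A*I) + A = A + I*(-14*A + A*I))
C(q(3), 7) - 302*(-105) = (1 - 4*3)*(1 + 7² - 14*7) - 302*(-105) = (1 - 12)*(1 + 49 - 98) + 31710 = -11*(-48) + 31710 = 528 + 31710 = 32238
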